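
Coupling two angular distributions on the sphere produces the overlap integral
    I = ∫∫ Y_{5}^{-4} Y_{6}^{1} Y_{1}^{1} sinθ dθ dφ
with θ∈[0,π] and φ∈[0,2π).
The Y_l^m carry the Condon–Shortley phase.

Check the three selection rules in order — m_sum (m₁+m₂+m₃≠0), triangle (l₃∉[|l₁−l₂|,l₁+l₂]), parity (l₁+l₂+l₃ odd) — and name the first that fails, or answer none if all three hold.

Σmᵢ = -2  ✗
l₃∈[|l₁−l₂|,l₁+l₂]=[1,11], have l₃=1
Σlᵢ = 12 ⇒ even

m_sum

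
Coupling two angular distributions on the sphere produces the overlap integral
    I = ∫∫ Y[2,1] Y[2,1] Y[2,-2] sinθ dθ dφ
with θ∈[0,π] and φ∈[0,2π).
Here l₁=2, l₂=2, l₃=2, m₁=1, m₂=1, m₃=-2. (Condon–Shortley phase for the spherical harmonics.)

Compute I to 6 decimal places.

0.220728

Rules hold: Σm=0, L=6 even, 0≤2≤4.
N = 5·5·5 = 125
Δ = 2!·2!·2!/7! = 1/630
Racah Σ t=0..2: t=0:+1/8 t=1:−1/1 t=2:+1/8 = -3/4
⇒ 3j(2 2 2; 0 0 0)² = 2/35, sgn -1
Racah Σ t=1..1: t=1:−1/4 = -1/4
⇒ 3j(2 2 2; 1 1 -2)² = 3/35, sgn -1
4πI² = N·(3j₀)²·(3jₘ)² = 30/49
I = +1·√(0.612245/4π) = 0.22072812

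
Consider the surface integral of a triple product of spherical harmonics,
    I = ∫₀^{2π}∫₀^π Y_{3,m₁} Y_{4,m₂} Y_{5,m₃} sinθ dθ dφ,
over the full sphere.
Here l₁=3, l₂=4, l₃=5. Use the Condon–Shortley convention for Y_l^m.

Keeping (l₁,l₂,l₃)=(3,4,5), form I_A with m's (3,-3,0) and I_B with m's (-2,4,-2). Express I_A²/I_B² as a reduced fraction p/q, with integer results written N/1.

45/56

Same 3,4,5: normalisation and zero-m 3j drop out of the ratio.
A: Δ: 2! 4! 6! / 13! → 1/180180; sum: t=0:+1/5760 = 1/5760; 3j²(3 4 5; 3 -3 0) = Δ·Π!·Σ² = 5/572  (sign -1)
B: Δ: 2! 4! 6! / 13! → 1/180180; sum: t=2:+1/8640 = 1/8640; 3j²(3 4 5; -2 4 -2) = Δ·Π!·Σ² = 14/1287  (sign -1)
I_A²/I_B² = (5/572)/(14/1287) = 45/56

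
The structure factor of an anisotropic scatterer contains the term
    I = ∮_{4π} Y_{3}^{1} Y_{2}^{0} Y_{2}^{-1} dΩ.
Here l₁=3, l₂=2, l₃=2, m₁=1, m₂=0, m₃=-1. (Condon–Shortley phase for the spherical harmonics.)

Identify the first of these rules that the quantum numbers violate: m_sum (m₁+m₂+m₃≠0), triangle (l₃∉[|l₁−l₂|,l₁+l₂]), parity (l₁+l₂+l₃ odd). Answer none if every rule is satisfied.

Σmᵢ = 0  ✓
l₃∈[|l₁−l₂|,l₁+l₂]=[1,5], have l₃=2  ✓
Σlᵢ = 7 ⇒ odd  ✗

parity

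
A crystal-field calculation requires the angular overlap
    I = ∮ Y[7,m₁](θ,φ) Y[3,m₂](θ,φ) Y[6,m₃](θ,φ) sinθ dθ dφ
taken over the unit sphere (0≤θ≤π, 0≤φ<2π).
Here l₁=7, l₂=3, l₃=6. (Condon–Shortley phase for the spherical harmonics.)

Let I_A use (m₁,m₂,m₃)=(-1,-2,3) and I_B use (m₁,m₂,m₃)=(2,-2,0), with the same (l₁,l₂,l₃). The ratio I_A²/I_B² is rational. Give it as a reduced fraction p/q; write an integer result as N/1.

Shared (l₁,l₂,l₃)=(7,3,6): N and (l;000)² cancel in I_A²/I_B².
A: Δ = 4!·10!·2!/17! = 1/2042040; Racah Σ t=0..1: t=0:+1/1935360 t=1:−1/362880 = -13/5806080; ⇒ 3j(7 3 6; -1 -2 3)² = 195/10472, sgn +1
B: Δ = 4!·10!·2!/17! = 1/2042040; Racah Σ t=0..1: t=0:+1/345600 t=1:−1/207360 = -1/518400; ⇒ 3j(7 3 6; 2 -2 0)² = 12/2431, sgn -1
I_A²/I_B² = (195/10472)/(12/2431) = 845/224

845/224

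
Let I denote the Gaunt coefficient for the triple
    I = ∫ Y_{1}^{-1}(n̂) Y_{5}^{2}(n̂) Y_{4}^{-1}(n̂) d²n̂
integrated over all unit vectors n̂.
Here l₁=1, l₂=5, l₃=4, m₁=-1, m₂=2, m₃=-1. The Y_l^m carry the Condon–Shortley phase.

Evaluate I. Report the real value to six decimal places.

0.225034

m-sum 0 ✓  L=10 even ✓  4≤4≤6 ✓
Π(2lᵢ+1) = 3×11×9 = 297
triangle coeff Δ(1,5,4) = 1/495
Σ_t [1,1]: t=1:−1/576 = -1/576
(3j)²=5/99 [(1 5 4; 0 0 0)], sign=-1
Σ_t [2,2]: t=2:+1/1440 = 1/1440
(3j)²=7/165 [(1 5 4; -1 2 -1)], sign=-1
⇒ 4πI² = 7/11
I = (+1)√(7/11/(4π)) = 0.22503380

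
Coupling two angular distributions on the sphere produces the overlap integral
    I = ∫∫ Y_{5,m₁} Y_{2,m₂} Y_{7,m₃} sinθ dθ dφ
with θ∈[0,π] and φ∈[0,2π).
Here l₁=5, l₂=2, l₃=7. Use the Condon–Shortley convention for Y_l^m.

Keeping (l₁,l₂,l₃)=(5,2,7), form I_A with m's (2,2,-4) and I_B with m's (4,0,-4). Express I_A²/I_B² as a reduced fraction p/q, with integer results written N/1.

Same 5,2,7: normalisation and zero-m 3j drop out of the ratio.
A: Δ: 0! 10! 4! / 15! → 1/15015; sum: t=0:+1/725760 = 1/725760; 3j²(5 2 7; 2 2 -4) = Δ·Π!·Σ² = 2/91  (sign -1)
B: Δ: 0! 10! 4! / 15! → 1/15015; sum: t=0:+1/1451520 = 1/1451520; 3j²(5 2 7; 4 0 -4) = Δ·Π!·Σ² = 1/91  (sign -1)
I_A²/I_B² = (2/91)/(1/91) = 2/1

2/1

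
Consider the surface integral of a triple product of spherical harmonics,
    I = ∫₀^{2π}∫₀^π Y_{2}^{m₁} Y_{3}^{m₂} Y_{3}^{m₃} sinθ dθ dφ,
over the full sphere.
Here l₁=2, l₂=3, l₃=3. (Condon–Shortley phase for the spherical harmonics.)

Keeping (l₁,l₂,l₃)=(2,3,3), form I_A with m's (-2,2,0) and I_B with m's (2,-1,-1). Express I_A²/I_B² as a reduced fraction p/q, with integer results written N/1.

5/6

l's match ⇒ only the (l;m) 3-j factors differ between A and B.
A: triangle coeff Δ(2,3,3) = 1/3780; Σ_t [2,2]: t=2:+1/24 = 1/24; (3j)²=1/21 [(2 3 3; -2 2 0)], sign=-1
B: triangle coeff Δ(2,3,3) = 1/3780; Σ_t [0,0]: t=0:+1/16 = 1/16; (3j)²=2/35 [(2 3 3; 2 -1 -1)], sign=+1
I_A²/I_B² = (1/21)/(2/35) = 5/6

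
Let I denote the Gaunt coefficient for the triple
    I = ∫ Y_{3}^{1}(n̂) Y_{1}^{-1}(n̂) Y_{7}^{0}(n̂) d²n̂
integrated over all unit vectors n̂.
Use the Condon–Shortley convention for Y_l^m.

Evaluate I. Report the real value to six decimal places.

triangle: need 2≤l₃≤4, have 7; I=0

0.000000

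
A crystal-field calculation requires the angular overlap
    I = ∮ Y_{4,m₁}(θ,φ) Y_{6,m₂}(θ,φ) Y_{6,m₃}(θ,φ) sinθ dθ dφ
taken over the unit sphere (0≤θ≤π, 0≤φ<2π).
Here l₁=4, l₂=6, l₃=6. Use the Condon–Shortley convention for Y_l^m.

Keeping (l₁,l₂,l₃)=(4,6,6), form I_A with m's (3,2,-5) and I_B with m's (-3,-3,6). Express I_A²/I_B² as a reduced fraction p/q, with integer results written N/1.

49/27

Shared (l₁,l₂,l₃)=(4,6,6): N and (l;000)² cancel in I_A²/I_B².
A: Δ = 4!·4!·8!/17! = 1/15315300; Racah Σ t=0..1: t=0:+1/5806080 t=1:−1/725760 = -1/829440; ⇒ 3j(4 6 6; 3 2 -5)² = 49/2652, sgn +1
B: Δ = 4!·4!·8!/17! = 1/15315300; Racah Σ t=3..3: t=3:−1/5806080 = -1/5806080; ⇒ 3j(4 6 6; -3 -3 6)² = 9/884, sgn -1
I_A²/I_B² = (49/2652)/(9/884) = 49/27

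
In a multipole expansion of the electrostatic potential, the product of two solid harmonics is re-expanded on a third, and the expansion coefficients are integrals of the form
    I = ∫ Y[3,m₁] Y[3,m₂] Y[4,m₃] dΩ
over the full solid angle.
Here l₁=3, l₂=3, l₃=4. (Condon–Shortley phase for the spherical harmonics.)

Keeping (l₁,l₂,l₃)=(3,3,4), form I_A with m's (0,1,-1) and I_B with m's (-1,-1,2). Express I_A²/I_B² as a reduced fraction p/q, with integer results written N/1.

3/8

Same 3,3,4: normalisation and zero-m 3j drop out of the ratio.
A: Δ: 2! 4! 4! / 11! → 1/34650; sum: t=0:+1/288 t=1:−1/24 t=2:+1/48 = -5/288; 3j²(3 3 4; 0 1 -1) = Δ·Π!·Σ² = 5/462  (sign +1)
B: Δ: 2! 4! 4! / 11! → 1/34650; sum: t=0:+1/192 t=1:−1/36 t=2:+1/192 = -5/288; 3j²(3 3 4; -1 -1 2) = Δ·Π!·Σ² = 20/693  (sign -1)
I_A²/I_B² = (5/462)/(20/693) = 3/8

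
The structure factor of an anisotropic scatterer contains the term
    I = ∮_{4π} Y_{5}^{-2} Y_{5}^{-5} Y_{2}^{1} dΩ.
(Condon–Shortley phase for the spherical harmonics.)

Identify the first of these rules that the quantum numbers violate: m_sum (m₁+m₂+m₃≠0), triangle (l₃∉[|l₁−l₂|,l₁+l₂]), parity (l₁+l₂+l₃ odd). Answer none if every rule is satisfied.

m_sum

Σmᵢ = -6  ✗
l₃∈[|l₁−l₂|,l₁+l₂]=[0,10], have l₃=2
Σlᵢ = 12 ⇒ even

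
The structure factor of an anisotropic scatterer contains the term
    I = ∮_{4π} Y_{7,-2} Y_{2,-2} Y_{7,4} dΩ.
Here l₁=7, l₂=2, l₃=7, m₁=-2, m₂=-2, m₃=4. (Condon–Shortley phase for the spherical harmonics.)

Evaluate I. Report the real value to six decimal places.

-0.163963

m-sum 0 ✓  L=16 even ✓  5≤7≤9 ✓
Π(2lᵢ+1) = 15×5×15 = 1125
triangle coeff Δ(7,2,7) = 1/185640
Σ_t [0,2]: t=0:+1/2419200 t=1:−1/518400 t=2:+1/2419200 = -1/907200
(3j)²=56/3315 [(7 2 7; 0 0 0)], sign=+1
Σ_t [0,0]: t=0:+1/8709120 = 1/8709120
(3j)²=55/3094 [(7 2 7; -2 -2 4)], sign=-1
⇒ 4πI² = 16500/48841
I = (-1)√(16500/48841/(4π)) = -0.16396259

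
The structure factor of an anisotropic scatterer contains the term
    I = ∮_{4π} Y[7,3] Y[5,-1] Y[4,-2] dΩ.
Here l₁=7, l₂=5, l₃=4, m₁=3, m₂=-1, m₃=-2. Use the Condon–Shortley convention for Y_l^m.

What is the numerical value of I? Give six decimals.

-0.072504

Rules hold: Σm=0, L=16 even, 2≤4≤12.
N = 15·11·9 = 1485
Δ = 8!·6!·2!/17! = 1/6126120
Racah Σ t=3..5: t=3:−1/69120 t=4:+1/20736 t=5:−1/69120 = 1/51840
⇒ 3j(7 5 4; 0 0 0)² = 280/21879, sgn +1
Racah Σ t=2..4: t=2:+1/138240 t=3:−1/86400 t=4:+1/829440 = -13/4147200
⇒ 3j(7 5 4; 3 -1 -2)² = 13/3740, sgn -1
4πI² = N·(3j₀)²·(3jₘ)² = 210/3179
I = -1·√(0.0660585/4π) = -0.07250358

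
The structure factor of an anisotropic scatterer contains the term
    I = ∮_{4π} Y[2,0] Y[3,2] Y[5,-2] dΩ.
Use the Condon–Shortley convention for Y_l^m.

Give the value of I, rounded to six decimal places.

Rules hold: Σm=0, L=10 even, 1≤5≤5.
N = 5·7·11 = 385
Δ = 0!·4!·6!/11! = 1/2310
Racah Σ t=0..0: t=0:+1/144 = 1/144
⇒ 3j(2 3 5; 0 0 0)² = 10/231, sgn -1
Racah Σ t=0..0: t=0:+1/480 = 1/480
⇒ 3j(2 3 5; 0 2 -2)² = 3/110, sgn -1
4πI² = N·(3j₀)²·(3jₘ)² = 5/11
I = +1·√(0.454545/4π) = 0.19018827

0.190188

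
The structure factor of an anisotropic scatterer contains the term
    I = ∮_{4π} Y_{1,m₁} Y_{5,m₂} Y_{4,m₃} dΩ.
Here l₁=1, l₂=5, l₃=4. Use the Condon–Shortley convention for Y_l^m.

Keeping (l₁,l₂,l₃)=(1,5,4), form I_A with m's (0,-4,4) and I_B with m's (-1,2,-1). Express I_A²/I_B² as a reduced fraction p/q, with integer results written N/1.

3/7

Same 1,5,4: normalisation and zero-m 3j drop out of the ratio.
A: Δ: 2! 0! 8! / 11! → 1/495; sum: t=1:−1/40320 = -1/40320; 3j²(1 5 4; 0 -4 4) = Δ·Π!·Σ² = 1/55  (sign -1)
B: Δ: 2! 0! 8! / 11! → 1/495; sum: t=2:+1/1440 = 1/1440; 3j²(1 5 4; -1 2 -1) = Δ·Π!·Σ² = 7/165  (sign -1)
I_A²/I_B² = (1/55)/(7/165) = 3/7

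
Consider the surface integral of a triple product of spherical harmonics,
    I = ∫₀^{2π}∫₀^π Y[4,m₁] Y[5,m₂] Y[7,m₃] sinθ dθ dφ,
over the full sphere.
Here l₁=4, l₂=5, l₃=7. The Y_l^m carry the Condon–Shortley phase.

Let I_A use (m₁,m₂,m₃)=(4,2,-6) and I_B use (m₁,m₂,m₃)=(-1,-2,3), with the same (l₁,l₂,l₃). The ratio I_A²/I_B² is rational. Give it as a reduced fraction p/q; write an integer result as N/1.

Same 4,5,7: normalisation and zero-m 3j drop out of the ratio.
A: Δ: 2! 6! 8! / 17! → 1/6126120; sum: t=0:+1/7257600 = 1/7257600; 3j²(4 5 7; 4 2 -6) = Δ·Π!·Σ² = 2/85  (sign -1)
B: Δ: 2! 6! 8! / 17! → 1/6126120; sum: t=0:+1/172800 t=1:−1/69120 t=2:+1/362880 = -43/7257600; 3j²(4 5 7; -1 -2 3) = Δ·Π!·Σ² = 1849/170170  (sign -1)
I_A²/I_B² = (2/85)/(1849/170170) = 4004/1849

4004/1849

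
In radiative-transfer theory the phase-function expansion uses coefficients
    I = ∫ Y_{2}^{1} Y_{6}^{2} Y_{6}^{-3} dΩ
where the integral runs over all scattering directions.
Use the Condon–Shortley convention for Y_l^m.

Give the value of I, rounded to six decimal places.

-0.140463

Checks pass: Σm=0; 14 even; l₃=6∈[4,8].
(2·2+1)(2·6+1)(2·6+1) = 845
Δ: 2! 2! 10! / 15! → 1/90090
sum: t=0:+1/69120 t=1:−1/14400 t=2:+1/69120 = -7/172800
3j²(2 6 6; 0 0 0) = Δ·Π!·Σ² = 14/715  (sign -1)
sum: t=0:+1/161280 t=1:−1/60480 = -1/96768
3j²(2 6 6; 1 2 -3) = Δ·Π!·Σ² = 15/1001  (sign +1)
combine: 4πI² = 845·14/715·15/1001 = 30/121
take √, sign -1: I = -0.14046335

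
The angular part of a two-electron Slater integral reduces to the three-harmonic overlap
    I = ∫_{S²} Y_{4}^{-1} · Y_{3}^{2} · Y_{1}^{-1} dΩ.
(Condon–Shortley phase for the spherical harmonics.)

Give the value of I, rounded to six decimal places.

Checks pass: Σm=0; 8 even; l₃=1∈[1,7].
(2·4+1)(2·3+1)(2·1+1) = 189
Δ: 6! 2! 0! / 9! → 1/252
sum: t=3:−1/36 = -1/36
3j²(4 3 1; 0 0 0) = Δ·Π!·Σ² = 4/63  (sign +1)
sum: t=5:−1/240 = -1/240
3j²(4 3 1; -1 2 -1) = Δ·Π!·Σ² = 1/84  (sign -1)
combine: 4πI² = 189·4/63·1/84 = 1/7
take √, sign -1: I = -0.10662181

-0.106622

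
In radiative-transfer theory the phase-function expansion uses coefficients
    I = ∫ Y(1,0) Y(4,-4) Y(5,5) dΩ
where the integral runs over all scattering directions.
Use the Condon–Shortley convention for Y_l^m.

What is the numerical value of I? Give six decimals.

Σmᵢ = 1 ≠ 0, so the φ-integral vanishes; I = 0

0.000000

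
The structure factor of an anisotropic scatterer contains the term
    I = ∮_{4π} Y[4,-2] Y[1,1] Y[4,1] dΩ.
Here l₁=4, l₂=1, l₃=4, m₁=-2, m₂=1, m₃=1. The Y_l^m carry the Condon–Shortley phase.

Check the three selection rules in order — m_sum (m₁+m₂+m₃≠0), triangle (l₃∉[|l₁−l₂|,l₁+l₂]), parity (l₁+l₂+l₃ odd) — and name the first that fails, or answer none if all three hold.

parity

azimuthal sum: -2 + 1 + 1 = 0  ✓
3 ≤ 4 ≤ 5 (triangle on l)  ✓
L = 4 + 1 + 4 = 9 (odd)  ✗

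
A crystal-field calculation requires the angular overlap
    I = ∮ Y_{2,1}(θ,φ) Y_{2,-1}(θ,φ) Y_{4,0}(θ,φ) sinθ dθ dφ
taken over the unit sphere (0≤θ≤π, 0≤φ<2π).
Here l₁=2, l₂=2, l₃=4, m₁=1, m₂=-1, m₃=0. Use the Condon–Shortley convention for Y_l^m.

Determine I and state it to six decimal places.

m-sum 0 ✓  L=8 even ✓  0≤4≤4 ✓
Π(2lᵢ+1) = 5×5×9 = 225
triangle coeff Δ(2,2,4) = 1/630
Σ_t [0,0]: t=0:+1/16 = 1/16
(3j)²=2/35 [(2 2 4; 0 0 0)], sign=+1
Σ_t [0,0]: t=0:+1/36 = 1/36
(3j)²=8/315 [(2 2 4; 1 -1 0)], sign=+1
⇒ 4πI² = 16/49
I = (+1)√(16/49/(4π)) = 0.16119702

0.161197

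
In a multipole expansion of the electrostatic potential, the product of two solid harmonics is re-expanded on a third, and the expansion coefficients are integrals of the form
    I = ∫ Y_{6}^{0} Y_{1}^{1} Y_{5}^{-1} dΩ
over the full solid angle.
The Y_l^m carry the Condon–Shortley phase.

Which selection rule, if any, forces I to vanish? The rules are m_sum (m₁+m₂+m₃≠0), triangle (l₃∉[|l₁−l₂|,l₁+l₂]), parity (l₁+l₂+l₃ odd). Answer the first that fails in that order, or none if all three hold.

azimuthal sum: 0 + 1 − 1 = 0  ✓
5 ≤ 5 ≤ 7 (triangle on l)  ✓
L = 6 + 1 + 5 = 12 (even)  ✓

none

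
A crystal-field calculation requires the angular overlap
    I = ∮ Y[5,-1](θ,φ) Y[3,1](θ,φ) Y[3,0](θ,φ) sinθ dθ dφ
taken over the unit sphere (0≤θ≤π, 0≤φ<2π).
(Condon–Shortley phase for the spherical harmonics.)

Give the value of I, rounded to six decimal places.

L=11 odd ⇒ parity kills the (l;000) factor ⇒ I = 0

0.000000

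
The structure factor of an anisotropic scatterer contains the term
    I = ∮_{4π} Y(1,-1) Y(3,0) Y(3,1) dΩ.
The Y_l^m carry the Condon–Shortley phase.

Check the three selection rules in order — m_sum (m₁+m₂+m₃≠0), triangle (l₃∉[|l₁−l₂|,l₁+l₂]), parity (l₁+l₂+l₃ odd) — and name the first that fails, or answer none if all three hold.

parity

azimuthal sum: -1 + 0 + 1 = 0  ✓
2 ≤ 3 ≤ 4 (triangle on l)  ✓
L = 1 + 3 + 3 = 7 (odd)  ✗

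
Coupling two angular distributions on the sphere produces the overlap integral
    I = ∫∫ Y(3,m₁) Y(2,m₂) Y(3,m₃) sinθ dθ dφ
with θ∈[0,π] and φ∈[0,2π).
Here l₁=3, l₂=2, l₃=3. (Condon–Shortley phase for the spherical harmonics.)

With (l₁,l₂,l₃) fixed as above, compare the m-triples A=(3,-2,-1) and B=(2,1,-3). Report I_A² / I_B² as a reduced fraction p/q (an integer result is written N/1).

2/5

Same 3,2,3: normalisation and zero-m 3j drop out of the ratio.
A: Δ: 2! 4! 2! / 9! → 1/3780; sum: t=0:+1/96 = 1/96; 3j²(3 2 3; 3 -2 -1) = Δ·Π!·Σ² = 1/42  (sign +1)
B: Δ: 2! 4! 2! / 9! → 1/3780; sum: t=1:−1/48 = -1/48; 3j²(3 2 3; 2 1 -3) = Δ·Π!·Σ² = 5/84  (sign -1)
I_A²/I_B² = (1/42)/(5/84) = 2/5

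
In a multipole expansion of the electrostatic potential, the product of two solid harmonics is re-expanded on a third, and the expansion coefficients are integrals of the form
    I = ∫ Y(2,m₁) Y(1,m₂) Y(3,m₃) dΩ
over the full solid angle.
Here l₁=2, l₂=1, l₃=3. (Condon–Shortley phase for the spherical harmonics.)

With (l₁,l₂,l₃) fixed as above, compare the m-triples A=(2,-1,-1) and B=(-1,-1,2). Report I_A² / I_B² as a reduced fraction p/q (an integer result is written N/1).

Same 2,1,3: normalisation and zero-m 3j drop out of the ratio.
A: Δ: 0! 4! 2! / 7! → 1/105; sum: t=0:+1/48 = 1/48; 3j²(2 1 3; 2 -1 -1) = Δ·Π!·Σ² = 1/105  (sign +1)
B: Δ: 0! 4! 2! / 7! → 1/105; sum: t=0:+1/12 = 1/12; 3j²(2 1 3; -1 -1 2) = Δ·Π!·Σ² = 2/21  (sign -1)
I_A²/I_B² = (1/105)/(2/21) = 1/10

1/10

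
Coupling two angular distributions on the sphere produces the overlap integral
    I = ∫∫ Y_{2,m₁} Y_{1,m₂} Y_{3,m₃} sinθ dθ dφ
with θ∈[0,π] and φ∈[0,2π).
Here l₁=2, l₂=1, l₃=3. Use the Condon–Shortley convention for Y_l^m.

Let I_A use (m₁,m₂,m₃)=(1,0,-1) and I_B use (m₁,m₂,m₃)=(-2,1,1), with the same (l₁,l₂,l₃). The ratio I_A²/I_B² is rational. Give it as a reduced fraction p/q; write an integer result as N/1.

8/1

Same 2,1,3: normalisation and zero-m 3j drop out of the ratio.
A: Δ: 0! 4! 2! / 7! → 1/105; sum: t=0:+1/6 = 1/6; 3j²(2 1 3; 1 0 -1) = Δ·Π!·Σ² = 8/105  (sign +1)
B: Δ: 0! 4! 2! / 7! → 1/105; sum: t=0:+1/48 = 1/48; 3j²(2 1 3; -2 1 1) = Δ·Π!·Σ² = 1/105  (sign +1)
I_A²/I_B² = (8/105)/(1/105) = 8/1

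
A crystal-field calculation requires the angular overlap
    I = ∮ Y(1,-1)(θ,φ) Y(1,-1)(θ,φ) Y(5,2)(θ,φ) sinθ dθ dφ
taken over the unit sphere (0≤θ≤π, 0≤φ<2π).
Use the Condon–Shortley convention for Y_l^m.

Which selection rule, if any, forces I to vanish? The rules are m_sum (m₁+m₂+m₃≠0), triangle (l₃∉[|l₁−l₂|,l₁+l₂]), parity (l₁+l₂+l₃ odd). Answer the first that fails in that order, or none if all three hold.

triangle

m₁+m₂+m₃ = -1 − 1 + 2 = 0  ✓
triangle: |1−1|=0 ≤ l₃=5 ≤ 1+1=2  ✗
parity: l₁+l₂+l₃ = 7 is odd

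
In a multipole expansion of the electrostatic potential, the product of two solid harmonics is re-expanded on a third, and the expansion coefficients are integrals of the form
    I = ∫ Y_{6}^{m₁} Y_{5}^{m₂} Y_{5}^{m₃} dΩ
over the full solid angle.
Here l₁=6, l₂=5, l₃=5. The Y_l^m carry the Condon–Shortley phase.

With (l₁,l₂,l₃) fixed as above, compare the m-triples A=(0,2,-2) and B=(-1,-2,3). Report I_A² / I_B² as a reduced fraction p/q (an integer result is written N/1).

324/7

l's match ⇒ only the (l;m) 3-j factors differ between A and B.
A: triangle coeff Δ(6,5,5) = 1/28588560; Σ_t [3,6]: t=3:−1/31104 t=4:+1/13824 t=5:−1/57600 t=6:+1/3110400 = 1/43200; (3j)²=108/12155 [(6 5 5; 0 2 -2)], sign=-1
B: triangle coeff Δ(6,5,5) = 1/28588560; Σ_t [1,3]: t=1:−1/345600 t=2:+1/34560 t=3:−1/41472 = 1/518400; (3j)²=7/36465 [(6 5 5; -1 -2 3)], sign=+1
I_A²/I_B² = (108/12155)/(7/36465) = 324/7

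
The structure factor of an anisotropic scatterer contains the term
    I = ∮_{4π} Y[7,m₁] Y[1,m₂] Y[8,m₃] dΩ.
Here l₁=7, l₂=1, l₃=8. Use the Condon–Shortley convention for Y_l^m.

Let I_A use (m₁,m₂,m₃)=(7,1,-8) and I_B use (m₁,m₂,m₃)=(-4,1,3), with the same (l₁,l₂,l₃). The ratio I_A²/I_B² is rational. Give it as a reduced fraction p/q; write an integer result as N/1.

Shared (l₁,l₂,l₃)=(7,1,8): N and (l;000)² cancel in I_A²/I_B².
A: Δ = 0!·14!·2!/17! = 1/2040; Racah Σ t=0..0: t=0:+1/174356582400 = 1/174356582400; ⇒ 3j(7 1 8; 7 1 -8)² = 1/17, sgn +1
B: Δ = 0!·14!·2!/17! = 1/2040; Racah Σ t=0..0: t=0:+1/479001600 = 1/479001600; ⇒ 3j(7 1 8; -4 1 3)² = 1/204, sgn -1
I_A²/I_B² = (1/17)/(1/204) = 12/1

12/1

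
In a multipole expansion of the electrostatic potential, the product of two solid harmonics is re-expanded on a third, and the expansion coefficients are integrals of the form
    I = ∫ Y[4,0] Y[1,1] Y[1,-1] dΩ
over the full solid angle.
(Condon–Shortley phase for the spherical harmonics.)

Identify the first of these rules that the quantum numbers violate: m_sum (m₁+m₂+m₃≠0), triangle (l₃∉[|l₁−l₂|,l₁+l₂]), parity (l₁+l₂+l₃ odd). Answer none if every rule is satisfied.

azimuthal sum: 0 + 1 − 1 = 0  ✓
3 ≤ 1 ≤ 5 (triangle on l)  ✗
L = 4 + 1 + 1 = 6 (even)

triangle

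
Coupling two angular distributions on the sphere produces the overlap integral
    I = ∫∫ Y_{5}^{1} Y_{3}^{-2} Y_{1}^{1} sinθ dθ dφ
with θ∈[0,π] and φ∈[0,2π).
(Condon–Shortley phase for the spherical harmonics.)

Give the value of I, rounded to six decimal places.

0.000000

|5−3|≤1≤5+3 violated ⇒ I = 0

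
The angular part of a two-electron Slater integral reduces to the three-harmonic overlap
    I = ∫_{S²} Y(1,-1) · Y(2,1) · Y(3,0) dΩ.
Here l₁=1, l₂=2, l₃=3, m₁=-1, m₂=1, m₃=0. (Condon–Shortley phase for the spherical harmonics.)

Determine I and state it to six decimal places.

Rules hold: Σm=0, L=6 even, 1≤3≤3.
N = 3·5·7 = 105
Δ = 0!·2!·4!/7! = 1/105
Racah Σ t=0..0: t=0:+1/4 = 1/4
⇒ 3j(1 2 3; 0 0 0)² = 3/35, sgn -1
Racah Σ t=0..0: t=0:+1/12 = 1/12
⇒ 3j(1 2 3; -1 1 0)² = 1/35, sgn -1
4πI² = N·(3j₀)²·(3jₘ)² = 9/35
I = +1·√(0.257143/4π) = 0.14304817

0.143048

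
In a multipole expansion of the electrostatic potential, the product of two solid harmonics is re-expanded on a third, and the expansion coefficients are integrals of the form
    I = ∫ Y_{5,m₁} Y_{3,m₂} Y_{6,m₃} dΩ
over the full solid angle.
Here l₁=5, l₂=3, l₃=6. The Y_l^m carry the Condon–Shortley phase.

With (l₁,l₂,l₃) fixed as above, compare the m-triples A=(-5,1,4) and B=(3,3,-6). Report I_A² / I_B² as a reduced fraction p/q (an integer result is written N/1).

18/11

Same 5,3,6: normalisation and zero-m 3j drop out of the ratio.
A: Δ: 2! 8! 4! / 15! → 1/675675; sum: t=2:+1/322560 = 1/322560; 3j²(5 3 6; -5 1 4) = Δ·Π!·Σ² = 18/1001  (sign +1)
B: Δ: 2! 8! 4! / 15! → 1/675675; sum: t=2:+1/1935360 = 1/1935360; 3j²(5 3 6; 3 3 -6) = Δ·Π!·Σ² = 1/91  (sign +1)
I_A²/I_B² = (18/1001)/(1/91) = 18/11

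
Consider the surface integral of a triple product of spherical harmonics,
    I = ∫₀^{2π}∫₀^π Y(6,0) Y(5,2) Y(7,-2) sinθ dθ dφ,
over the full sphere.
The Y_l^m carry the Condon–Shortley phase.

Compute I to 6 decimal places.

m-sum 0 ✓  L=18 even ✓  1≤7≤11 ✓
Π(2lᵢ+1) = 13×11×15 = 2145
triangle coeff Δ(6,5,7) = 1/174594420
Σ_t [0,4]: t=0:+1/4147200 t=1:−1/207360 t=2:+1/82944 t=3:−1/207360 t=4:+1/4147200 = 1/345600
(3j)²=420/46189 [(6 5 7; 0 0 0)], sign=-1
Σ_t [1,4]: t=1:−1/3110400 t=2:+1/276480 t=3:−1/207360 t=4:+1/1244160 = -1/1382400
(3j)²=189/92378 [(6 5 7; 0 2 -2)], sign=+1
⇒ 4πI² = 595350/14919047
I = (-1)√(595350/14919047/(4π)) = -0.05635218

-0.056352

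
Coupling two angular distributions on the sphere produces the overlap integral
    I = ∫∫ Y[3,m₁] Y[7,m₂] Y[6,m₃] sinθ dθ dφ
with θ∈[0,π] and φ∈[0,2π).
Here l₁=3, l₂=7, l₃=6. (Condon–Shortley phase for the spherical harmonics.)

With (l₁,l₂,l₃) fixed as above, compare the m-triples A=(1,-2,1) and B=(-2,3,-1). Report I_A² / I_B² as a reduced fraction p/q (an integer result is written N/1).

3481/125

Same 3,7,6: normalisation and zero-m 3j drop out of the ratio.
A: Δ: 4! 2! 10! / 17! → 1/2042040; sum: t=0:+1/691200 t=1:−1/103680 t=2:+1/241920 = -59/14515200; 3j²(3 7 6; 1 -2 1) = Δ·Π!·Σ² = 3481/340340  (sign +1)
B: Δ: 4! 2! 10! / 17! → 1/2042040; sum: t=3:−1/362880 t=4:+1/414720 = -1/2903040; 3j²(3 7 6; -2 3 -1) = Δ·Π!·Σ² = 25/68068  (sign +1)
I_A²/I_B² = (3481/340340)/(25/68068) = 3481/125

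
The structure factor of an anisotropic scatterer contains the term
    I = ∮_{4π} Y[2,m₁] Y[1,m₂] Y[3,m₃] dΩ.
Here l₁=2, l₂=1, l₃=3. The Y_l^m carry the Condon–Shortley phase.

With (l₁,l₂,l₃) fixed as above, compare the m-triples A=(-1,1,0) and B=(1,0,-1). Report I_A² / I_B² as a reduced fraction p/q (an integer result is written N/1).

Same 2,1,3: normalisation and zero-m 3j drop out of the ratio.
A: Δ: 0! 4! 2! / 7! → 1/105; sum: t=0:+1/12 = 1/12; 3j²(2 1 3; -1 1 0) = Δ·Π!·Σ² = 1/35  (sign -1)
B: Δ: 0! 4! 2! / 7! → 1/105; sum: t=0:+1/6 = 1/6; 3j²(2 1 3; 1 0 -1) = Δ·Π!·Σ² = 8/105  (sign +1)
I_A²/I_B² = (1/35)/(8/105) = 3/8

3/8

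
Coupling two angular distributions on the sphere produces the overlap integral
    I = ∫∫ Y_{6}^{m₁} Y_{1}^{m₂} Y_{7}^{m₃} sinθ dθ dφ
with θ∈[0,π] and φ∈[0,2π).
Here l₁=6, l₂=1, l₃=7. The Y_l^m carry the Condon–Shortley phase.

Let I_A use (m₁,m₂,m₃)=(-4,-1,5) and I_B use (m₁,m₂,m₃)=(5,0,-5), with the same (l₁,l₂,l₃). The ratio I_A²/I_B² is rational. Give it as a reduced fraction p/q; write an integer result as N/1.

Same 6,1,7: normalisation and zero-m 3j drop out of the ratio.
A: Δ: 0! 12! 2! / 15! → 1/1365; sum: t=0:+1/14515200 = 1/14515200; 3j²(6 1 7; -4 -1 5) = Δ·Π!·Σ² = 22/455  (sign +1)
B: Δ: 0! 12! 2! / 15! → 1/1365; sum: t=0:+1/39916800 = 1/39916800; 3j²(6 1 7; 5 0 -5) = Δ·Π!·Σ² = 8/455  (sign +1)
I_A²/I_B² = (22/455)/(8/455) = 11/4

11/4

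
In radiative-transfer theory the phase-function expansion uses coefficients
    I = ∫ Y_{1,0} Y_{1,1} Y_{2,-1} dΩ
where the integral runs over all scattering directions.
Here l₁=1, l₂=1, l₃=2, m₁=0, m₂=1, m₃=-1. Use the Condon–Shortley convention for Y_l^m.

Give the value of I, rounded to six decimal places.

-0.218510

m-sum 0 ✓  L=4 even ✓  0≤2≤2 ✓
Π(2lᵢ+1) = 3×3×5 = 45
triangle coeff Δ(1,1,2) = 1/30
Σ_t [0,0]: t=0:+1/1 = 1/1
(3j)²=2/15 [(1 1 2; 0 0 0)], sign=+1
Σ_t [0,0]: t=0:+1/2 = 1/2
(3j)²=1/10 [(1 1 2; 0 1 -1)], sign=-1
⇒ 4πI² = 3/5
I = (-1)√(3/5/(4π)) = -0.21850969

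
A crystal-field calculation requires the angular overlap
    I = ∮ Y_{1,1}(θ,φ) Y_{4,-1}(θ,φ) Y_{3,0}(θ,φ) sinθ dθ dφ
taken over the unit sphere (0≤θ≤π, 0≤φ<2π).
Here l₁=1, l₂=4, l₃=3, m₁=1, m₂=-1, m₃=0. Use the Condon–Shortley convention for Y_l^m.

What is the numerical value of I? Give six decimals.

m-sum 0 ✓  L=8 even ✓  3≤3≤5 ✓
Π(2lᵢ+1) = 3×9×7 = 189
triangle coeff Δ(1,4,3) = 1/252
Σ_t [1,1]: t=1:−1/36 = -1/36
(3j)²=4/63 [(1 4 3; 0 0 0)], sign=+1
Σ_t [0,0]: t=0:+1/72 = 1/72
(3j)²=5/126 [(1 4 3; 1 -1 0)], sign=-1
⇒ 4πI² = 10/21
I = (-1)√(10/21/(4π)) = -0.19466390

-0.194664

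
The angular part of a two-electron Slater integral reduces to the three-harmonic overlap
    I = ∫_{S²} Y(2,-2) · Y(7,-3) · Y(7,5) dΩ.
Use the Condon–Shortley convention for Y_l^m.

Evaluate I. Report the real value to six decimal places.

0.139127

Rules hold: Σm=0, L=16 even, 5≤7≤9.
N = 5·15·15 = 1125
Δ = 2!·2!·12!/17! = 1/185640
Racah Σ t=0..2: t=0:+1/2419200 t=1:−1/518400 t=2:+1/2419200 = -1/907200
⇒ 3j(2 7 7; 0 0 0)² = 56/3315, sgn +1
Racah Σ t=2..2: t=2:+1/29030400 = 1/29030400
⇒ 3j(2 7 7; -2 -3 5)² = 99/7735, sgn +1
4πI² = N·(3j₀)²·(3jₘ)² = 11880/48841
I = +1·√(0.243238/4π) = 0.13912687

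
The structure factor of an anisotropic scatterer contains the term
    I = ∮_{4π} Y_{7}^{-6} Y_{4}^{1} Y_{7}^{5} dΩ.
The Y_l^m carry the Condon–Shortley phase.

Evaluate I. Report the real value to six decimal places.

-0.082726

m-sum 0 ✓  L=18 even ✓  3≤7≤11 ✓
Π(2lᵢ+1) = 15×9×15 = 2025
triangle coeff Δ(7,4,7) = 1/58198140
Σ_t [0,4]: t=0:+1/17418240 t=1:−1/622080 t=2:+1/230400 t=3:−1/622080 t=4:+1/17418240 = 1/806400
(3j)²=2268/230945 [(7 4 7; 0 0 0)], sign=-1
Σ_t [3,4]: t=3:−1/87091200 t=4:+1/52254720 = 1/130636800
(3j)²=88/20349 [(7 4 7; -6 1 5)], sign=+1
⇒ 4πI² = 116640/1356277
I = (-1)√(116640/1356277/(4π)) = -0.08272650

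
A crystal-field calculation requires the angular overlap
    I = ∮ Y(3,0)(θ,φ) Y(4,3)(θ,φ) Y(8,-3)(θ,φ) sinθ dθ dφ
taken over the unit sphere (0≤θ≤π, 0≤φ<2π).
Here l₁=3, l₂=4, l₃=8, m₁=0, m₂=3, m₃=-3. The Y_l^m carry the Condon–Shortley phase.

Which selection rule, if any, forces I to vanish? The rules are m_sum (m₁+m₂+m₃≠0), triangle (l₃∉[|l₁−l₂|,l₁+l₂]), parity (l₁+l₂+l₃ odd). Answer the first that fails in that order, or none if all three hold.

triangle

Σmᵢ = 0  ✓
l₃∈[|l₁−l₂|,l₁+l₂]=[1,7], have l₃=8  ✗
Σlᵢ = 15 ⇒ odd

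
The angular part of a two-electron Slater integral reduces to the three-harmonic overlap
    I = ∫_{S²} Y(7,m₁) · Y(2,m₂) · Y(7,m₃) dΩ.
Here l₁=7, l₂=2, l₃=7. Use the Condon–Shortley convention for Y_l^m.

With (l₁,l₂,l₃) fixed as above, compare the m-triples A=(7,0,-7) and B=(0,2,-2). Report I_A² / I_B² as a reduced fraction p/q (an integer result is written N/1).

1183/648

Same 7,2,7: normalisation and zero-m 3j drop out of the ratio.
A: Δ: 2! 12! 2! / 17! → 1/185640; sum: t=0:+1/1916006400 = 1/1916006400; 3j²(7 2 7; 7 0 -7) = Δ·Π!·Σ² = 91/2040  (sign +1)
B: Δ: 2! 12! 2! / 17! → 1/185640; sum: t=2:+1/2419200 = 1/2419200; 3j²(7 2 7; 0 2 -2) = Δ·Π!·Σ² = 27/1105  (sign -1)
I_A²/I_B² = (91/2040)/(27/1105) = 1183/648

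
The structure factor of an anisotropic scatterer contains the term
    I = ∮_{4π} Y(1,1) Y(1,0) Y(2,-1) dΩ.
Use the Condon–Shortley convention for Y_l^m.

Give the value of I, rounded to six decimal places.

-0.218510

m-sum 0 ✓  L=4 even ✓  0≤2≤2 ✓
Π(2lᵢ+1) = 3×3×5 = 45
triangle coeff Δ(1,1,2) = 1/30
Σ_t [0,0]: t=0:+1/1 = 1/1
(3j)²=2/15 [(1 1 2; 0 0 0)], sign=+1
Σ_t [0,0]: t=0:+1/2 = 1/2
(3j)²=1/10 [(1 1 2; 1 0 -1)], sign=-1
⇒ 4πI² = 3/5
I = (-1)√(3/5/(4π)) = -0.21850969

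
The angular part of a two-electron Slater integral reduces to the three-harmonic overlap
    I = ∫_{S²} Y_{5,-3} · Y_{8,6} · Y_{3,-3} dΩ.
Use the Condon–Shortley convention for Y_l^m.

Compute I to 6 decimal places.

m-sum 0 ✓  L=16 even ✓  3≤3≤13 ✓
Π(2lᵢ+1) = 11×17×7 = 1309
triangle coeff Δ(5,8,3) = 1/136136
Σ_t [5,5]: t=5:−1/518400 = -1/518400
(3j)²=56/2431 [(5 8 3; 0 0 0)], sign=+1
Σ_t [8,8]: t=8:+1/58060800 = 1/58060800
(3j)²=3/136 [(5 8 3; -3 6 -3)], sign=+1
⇒ 4πI² = 147/221
I = (+1)√(147/221/(4π)) = 0.23006873

0.230069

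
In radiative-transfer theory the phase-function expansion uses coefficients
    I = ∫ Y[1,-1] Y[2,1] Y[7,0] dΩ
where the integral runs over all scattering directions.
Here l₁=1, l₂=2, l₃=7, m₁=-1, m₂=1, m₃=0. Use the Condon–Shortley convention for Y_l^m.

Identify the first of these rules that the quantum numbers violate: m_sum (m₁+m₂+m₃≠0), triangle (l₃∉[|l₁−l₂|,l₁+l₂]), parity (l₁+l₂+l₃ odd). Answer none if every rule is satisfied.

triangle

Σmᵢ = 0  ✓
l₃∈[|l₁−l₂|,l₁+l₂]=[1,3], have l₃=7  ✗
Σlᵢ = 10 ⇒ even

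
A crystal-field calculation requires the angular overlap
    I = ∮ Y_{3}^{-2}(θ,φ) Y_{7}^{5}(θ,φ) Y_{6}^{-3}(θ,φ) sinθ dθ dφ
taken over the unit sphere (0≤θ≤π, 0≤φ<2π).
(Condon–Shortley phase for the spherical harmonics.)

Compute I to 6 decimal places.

-0.123141

Checks pass: Σm=0; 16 even; l₃=6∈[4,10].
(2·3+1)(2·7+1)(2·6+1) = 1365
Δ: 4! 2! 10! / 17! → 1/2042040
sum: t=1:−1/207360 t=2:+1/57600 t=3:−1/207360 = 1/129600
3j²(3 7 6; 0 0 0) = Δ·Π!·Σ² = 168/12155  (sign +1)
sum: t=3:−1/4354560 t=4:+1/1935360 = 1/3483648
3j²(3 7 6; -2 5 -3) = Δ·Π!·Σ² = 125/12376  (sign -1)
combine: 4πI² = 1365·168/12155·125/12376 = 7875/41327
take √, sign -1: I = -0.12314121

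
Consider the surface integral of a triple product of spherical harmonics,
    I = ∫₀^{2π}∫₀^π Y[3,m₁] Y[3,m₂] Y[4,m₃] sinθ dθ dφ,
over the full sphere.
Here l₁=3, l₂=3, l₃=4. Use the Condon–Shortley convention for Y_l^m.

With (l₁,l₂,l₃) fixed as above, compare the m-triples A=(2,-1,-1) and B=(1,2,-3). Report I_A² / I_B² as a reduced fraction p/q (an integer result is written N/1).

16/7

Same 3,3,4: normalisation and zero-m 3j drop out of the ratio.
A: Δ: 2! 4! 4! / 11! → 1/34650; sum: t=0:+1/48 t=1:−1/144 = 1/72; 3j²(3 3 4; 2 -1 -1) = Δ·Π!·Σ² = 16/693  (sign -1)
B: Δ: 2! 4! 4! / 11! → 1/34650; sum: t=1:−1/144 t=2:+1/288 = -1/288; 3j²(3 3 4; 1 2 -3) = Δ·Π!·Σ² = 1/99  (sign +1)
I_A²/I_B² = (16/693)/(1/99) = 16/7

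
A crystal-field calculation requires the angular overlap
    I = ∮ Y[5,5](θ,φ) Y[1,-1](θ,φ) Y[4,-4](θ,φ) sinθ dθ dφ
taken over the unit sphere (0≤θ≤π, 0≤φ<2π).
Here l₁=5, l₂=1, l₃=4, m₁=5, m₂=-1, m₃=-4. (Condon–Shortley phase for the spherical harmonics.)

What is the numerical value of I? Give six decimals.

m-sum 0 ✓  L=10 even ✓  4≤4≤6 ✓
Π(2lᵢ+1) = 11×3×9 = 297
triangle coeff Δ(5,1,4) = 1/495
Σ_t [1,1]: t=1:−1/576 = -1/576
(3j)²=5/99 [(5 1 4; 0 0 0)], sign=-1
Σ_t [0,0]: t=0:+1/80640 = 1/80640
(3j)²=1/11 [(5 1 4; 5 -1 -4)], sign=+1
⇒ 4πI² = 15/11
I = (-1)√(15/11/(4π)) = -0.32941575

-0.329416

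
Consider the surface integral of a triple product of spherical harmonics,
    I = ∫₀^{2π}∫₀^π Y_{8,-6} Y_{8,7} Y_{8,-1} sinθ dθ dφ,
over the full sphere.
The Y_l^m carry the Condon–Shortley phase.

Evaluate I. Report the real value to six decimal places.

-0.144315

Checks pass: Σm=0; 24 even; l₃=8∈[0,16].
(2·8+1)(2·8+1)(2·8+1) = 4913
Δ: 8! 8! 8! / 25! → 1/236637794250
sum: t=0:+1/65548320768000 t=1:−1/128024064000 t=2:+1/2985984000 t=3:−1/373248000 t=4:+1/191102976 t=5:−1/373248000 t=6:+1/2985984000 t=7:−1/128024064000 t=8:+1/65548320768000 = 11/20808990720
3j²(8 8 8; 0 0 0) = Δ·Π!·Σ² = 490/96577  (sign +1)
sum: t=7:−1/1024192512000 t=8:+1/292626432000 = 1/409677004800
3j²(8 8 8; -6 7 -1) = Δ·Π!·Σ² = 78/7429  (sign -1)
combine: 4πI² = 4913·490/96577·78/7429 = 49980/190969
take √, sign -1: I = -0.14431509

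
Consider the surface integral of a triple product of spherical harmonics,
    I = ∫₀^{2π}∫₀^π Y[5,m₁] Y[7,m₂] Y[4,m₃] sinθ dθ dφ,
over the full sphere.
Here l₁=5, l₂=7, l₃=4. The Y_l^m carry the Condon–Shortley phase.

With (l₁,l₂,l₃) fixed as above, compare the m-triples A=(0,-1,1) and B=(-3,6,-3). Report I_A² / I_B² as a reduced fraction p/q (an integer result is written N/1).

Same 5,7,4: normalisation and zero-m 3j drop out of the ratio.
A: Δ: 8! 2! 6! / 17! → 1/6126120; sum: t=3:−1/51840 t=4:+1/27648 t=5:−1/172800 = 23/2073600; 3j²(5 7 4; 0 -1 1) = Δ·Π!·Σ² = 529/87516  (sign -1)
B: Δ: 8! 2! 6! / 17! → 1/6126120; sum: t=7:−1/3628800 t=8:+1/9676800 = -1/5806080; 3j²(5 7 4; -3 6 -3) = Δ·Π!·Σ² = 5/408  (sign +1)
I_A²/I_B² = (529/87516)/(5/408) = 1058/2145

1058/2145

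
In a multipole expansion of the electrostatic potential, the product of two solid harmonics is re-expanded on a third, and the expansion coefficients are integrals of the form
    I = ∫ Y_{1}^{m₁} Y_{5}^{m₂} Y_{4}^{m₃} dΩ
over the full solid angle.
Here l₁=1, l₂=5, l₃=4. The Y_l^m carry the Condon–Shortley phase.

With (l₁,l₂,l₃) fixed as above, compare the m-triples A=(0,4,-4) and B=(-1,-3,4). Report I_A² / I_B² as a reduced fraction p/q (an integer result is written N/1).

9/1

l's match ⇒ only the (l;m) 3-j factors differ between A and B.
A: triangle coeff Δ(1,5,4) = 1/495; Σ_t [1,1]: t=1:−1/40320 = -1/40320; (3j)²=1/55 [(1 5 4; 0 4 -4)], sign=-1
B: triangle coeff Δ(1,5,4) = 1/495; Σ_t [2,2]: t=2:+1/80640 = 1/80640; (3j)²=1/495 [(1 5 4; -1 -3 4)], sign=+1
I_A²/I_B² = (1/55)/(1/495) = 9/1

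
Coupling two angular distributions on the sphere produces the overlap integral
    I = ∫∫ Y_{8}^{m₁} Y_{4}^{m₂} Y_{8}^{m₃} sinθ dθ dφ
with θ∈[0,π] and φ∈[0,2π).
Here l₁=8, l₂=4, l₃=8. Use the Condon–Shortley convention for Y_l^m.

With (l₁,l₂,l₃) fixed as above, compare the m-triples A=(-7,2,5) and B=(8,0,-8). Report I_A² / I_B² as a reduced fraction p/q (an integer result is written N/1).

Same 8,4,8: normalisation and zero-m 3j drop out of the ratio.
A: Δ: 4! 12! 4! / 21! → 1/185175900; sum: t=3:−1/17244057600 t=4:+1/3832012800 = 1/4926873600; 3j²(8 4 8; -7 2 5) = Δ·Π!·Σ² = 91/5814  (sign -1)
B: Δ: 4! 12! 4! / 21! → 1/185175900; sum: t=0:+1/275904921600 = 1/275904921600; 3j²(8 4 8; 8 0 -8) = Δ·Π!·Σ² = 52/2907  (sign +1)
I_A²/I_B² = (91/5814)/(52/2907) = 7/8

7/8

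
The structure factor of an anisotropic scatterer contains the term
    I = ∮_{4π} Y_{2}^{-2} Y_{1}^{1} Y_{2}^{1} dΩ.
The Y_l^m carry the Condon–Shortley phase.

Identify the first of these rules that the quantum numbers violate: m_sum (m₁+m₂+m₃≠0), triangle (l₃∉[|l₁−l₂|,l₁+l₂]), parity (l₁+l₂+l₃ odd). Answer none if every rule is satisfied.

parity

m₁+m₂+m₃ = -2 + 1 + 1 = 0  ✓
triangle: |2−1|=1 ≤ l₃=2 ≤ 2+1=3  ✓
parity: l₁+l₂+l₃ = 5 is odd  ✗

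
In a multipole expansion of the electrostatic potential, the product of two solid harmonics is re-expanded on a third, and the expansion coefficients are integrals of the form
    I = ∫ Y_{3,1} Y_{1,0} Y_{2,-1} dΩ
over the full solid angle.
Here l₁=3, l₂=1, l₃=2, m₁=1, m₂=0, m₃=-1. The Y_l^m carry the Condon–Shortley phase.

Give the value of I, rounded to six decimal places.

Rules hold: Σm=0, L=6 even, 2≤2≤4.
N = 7·3·5 = 105
Δ = 2!·4!·0!/7! = 1/105
Racah Σ t=1..1: t=1:−1/4 = -1/4
⇒ 3j(3 1 2; 0 0 0)² = 3/35, sgn -1
Racah Σ t=1..1: t=1:−1/6 = -1/6
⇒ 3j(3 1 2; 1 0 -1)² = 8/105, sgn +1
4πI² = N·(3j₀)²·(3jₘ)² = 24/35
I = -1·√(0.685714/4π) = -0.23359668

-0.233597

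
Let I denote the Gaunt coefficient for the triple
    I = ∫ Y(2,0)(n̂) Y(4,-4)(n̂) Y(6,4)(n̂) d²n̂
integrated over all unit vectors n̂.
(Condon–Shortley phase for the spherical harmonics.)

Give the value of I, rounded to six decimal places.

0.106690

Checks pass: Σm=0; 12 even; l₃=6∈[2,6].
(2·2+1)(2·4+1)(2·6+1) = 585
Δ: 0! 4! 8! / 13! → 1/6435
sum: t=0:+1/2304 = 1/2304
3j²(2 4 6; 0 0 0) = Δ·Π!·Σ² = 5/143  (sign +1)
sum: t=0:+1/161280 = 1/161280
3j²(2 4 6; 0 -4 4) = Δ·Π!·Σ² = 1/143  (sign +1)
combine: 4πI² = 585·5/143·1/143 = 225/1573
take √, sign +1: I = 0.10668957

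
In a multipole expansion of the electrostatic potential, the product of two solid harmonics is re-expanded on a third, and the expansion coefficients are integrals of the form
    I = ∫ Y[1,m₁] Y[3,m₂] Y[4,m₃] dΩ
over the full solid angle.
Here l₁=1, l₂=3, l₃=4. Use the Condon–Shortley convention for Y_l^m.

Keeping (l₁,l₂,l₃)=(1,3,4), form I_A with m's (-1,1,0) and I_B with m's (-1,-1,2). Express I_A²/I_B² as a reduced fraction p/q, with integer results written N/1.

Shared (l₁,l₂,l₃)=(1,3,4): N and (l;000)² cancel in I_A²/I_B².
A: Δ = 0!·2!·6!/9! = 1/252; Racah Σ t=0..0: t=0:+1/96 = 1/96; ⇒ 3j(1 3 4; -1 1 0)² = 1/42, sgn +1
B: Δ = 0!·2!·6!/9! = 1/252; Racah Σ t=0..0: t=0:+1/96 = 1/96; ⇒ 3j(1 3 4; -1 -1 2)² = 5/84, sgn +1
I_A²/I_B² = (1/42)/(5/84) = 2/5

2/5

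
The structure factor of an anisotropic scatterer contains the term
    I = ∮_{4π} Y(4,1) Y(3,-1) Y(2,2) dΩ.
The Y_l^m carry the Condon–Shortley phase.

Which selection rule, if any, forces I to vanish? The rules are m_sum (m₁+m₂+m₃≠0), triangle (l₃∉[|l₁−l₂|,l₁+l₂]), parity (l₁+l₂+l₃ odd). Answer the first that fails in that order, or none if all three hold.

m_sum

m₁+m₂+m₃ = 1 − 1 + 2 = 2  ✗
triangle: |4−3|=1 ≤ l₃=2 ≤ 4+3=7
parity: l₁+l₂+l₃ = 9 is odd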